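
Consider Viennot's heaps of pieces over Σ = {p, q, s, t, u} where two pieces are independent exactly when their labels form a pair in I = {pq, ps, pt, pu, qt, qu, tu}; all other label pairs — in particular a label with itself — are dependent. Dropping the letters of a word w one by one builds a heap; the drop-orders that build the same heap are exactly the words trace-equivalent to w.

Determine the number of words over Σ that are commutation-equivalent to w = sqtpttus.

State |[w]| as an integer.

160

drop 0:s onto floor
drop 1:q onto {0:s}
drop 2:t onto {0:s}
drop 3:p onto floor
drop 4:t onto {2:t}
drop 5:t onto {4:t}
drop 6:u onto {0:s}
drop 7:s onto {1:q, 5:t, 6:u}
ground layer = {0:s, 3:p}
drop-orders for the pieces not yet dropped (sum over which currently-grounded one goes next):
  1 to go: {3} 1  {7} 1
  2 to go: {1,7} 1  {3,7} 2  {5,7} 1  {6,7} 1
  3 to go: {1,3,7} 3  {1,5,7} 2  {1,6,7} 2  {3,5,7} 3  {3,6,7} 3  {4,5,7} 1  {5,6,7} 2
  4 to go: {1,3,5,7} 8  {1,3,6,7} 8  {1,4,5,7} 3  {1,5,6,7} 6  {2,4,5,7} 1  {3,4,5,7} 4  {3,5,6,7} 8  {4,5,6,7} 3
  5 to go: {1,2,4,5,7} 4  {1,3,4,5,7} 15  {1,3,5,6,7} 30  {1,4,5,6,7} 12  {2,3,4,5,7} 5  {2,4,5,6,7} 4  {3,4,5,6,7} 15
  6 to go: {1,2,3,4,5,7} 24  {1,2,4,5,6,7} 20  {1,3,4,5,6,7} 72  {2,3,4,5,6,7} 24
  if 0:s drops first: 140 orders
  if 3:p drops first: 20 orders
heap linearizations: 160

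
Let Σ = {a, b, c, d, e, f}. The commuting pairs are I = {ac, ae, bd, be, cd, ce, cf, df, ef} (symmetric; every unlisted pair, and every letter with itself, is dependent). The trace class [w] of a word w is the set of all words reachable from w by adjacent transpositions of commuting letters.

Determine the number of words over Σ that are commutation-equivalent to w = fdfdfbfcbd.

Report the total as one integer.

#0=f has no predecessor
#1=d has no predecessor
#2=f depends on [0:f]
#3=d depends on [1:d]
#4=f depends on [2:f]
#5=b depends on [4:f]
#6=f depends on [5:b]
#7=c depends on [5:b]
#8=b depends on [6:f, 7:c]
#9=d depends on [3:d]
sources: [0:f, 1:d]
N(rest) = Σ N(rest − s) over sources s of rest; N(one piece) = 1:
  size 1 → [8]=1  [9]=1
  size 2 → [3,9]=1  [6,8]=1  [7,8]=1  [8,9]=2
  size 3 → [1,3,9]=1  [3,8,9]=3  [6,7,8]=2  [6,8,9]=3  [7,8,9]=3
  size 4 → [1,3,8,9]=4  [3,6,8,9]=6  [3,7,8,9]=6  [5,6,7,8]=2  [6,7,8,9]=8
  size 5 → [1,3,6,8,9]=10  [1,3,7,8,9]=10  [3,6,7,8,9]=20  [4,5,6,7,8]=2  [5,6,7,8,9]=10
  size 6 → [1,3,6,7,8,9]=40  [2,4,5,6,7,8]=2  [3,5,6,7,8,9]=30  [4,5,6,7,8,9]=12
  size 7 → [0,2,4,5,6,7,8]=2  [1,3,5,6,7,8,9]=70  [2,4,5,6,7,8,9]=14  [3,4,5,6,7,8,9]=42
  size 8 → [0,2,4,5,6,7,8,9]=16  [1,3,4,5,6,7,8,9]=112  [2,3,4,5,6,7,8,9]=56
  first=0(f) contributes 168
  first=1(d) contributes 72
|[w]| = 240

240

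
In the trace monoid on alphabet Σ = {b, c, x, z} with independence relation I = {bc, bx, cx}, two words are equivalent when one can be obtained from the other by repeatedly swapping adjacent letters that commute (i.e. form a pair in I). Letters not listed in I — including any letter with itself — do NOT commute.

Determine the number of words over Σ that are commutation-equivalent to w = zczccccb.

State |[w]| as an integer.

5

drop 0:z onto floor
drop 1:c onto {0:z}
drop 2:z onto {1:c}
drop 3:c onto {2:z}
drop 4:c onto {3:c}
drop 5:c onto {4:c}
drop 6:c onto {5:c}
drop 7:b onto {2:z}
ground layer = {0:z}
drop-orders for the pieces not yet dropped (sum over which currently-grounded one goes next):
  1 to go: {6} 1  {7} 1
  2 to go: {5,6} 1  {6,7} 2
  3 to go: {4,5,6} 1  {5,6,7} 3
  4 to go: {3,4,5,6} 1  {4,5,6,7} 4
  5 to go: {3,4,5,6,7} 5
  6 to go: {2,3,4,5,6,7} 5
  if 0:z drops first: 5 orders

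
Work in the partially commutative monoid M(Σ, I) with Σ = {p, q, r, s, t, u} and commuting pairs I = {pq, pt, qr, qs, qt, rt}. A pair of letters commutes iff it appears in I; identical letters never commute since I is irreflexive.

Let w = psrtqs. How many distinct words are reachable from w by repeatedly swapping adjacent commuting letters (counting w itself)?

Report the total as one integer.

12

piece 0:p — minimal
piece 1:s rests on {0:p}
piece 2:r rests on {1:s}
piece 3:t rests on {1:s}
piece 4:q — minimal
piece 5:s rests on {2:r, 3:t}
minimal pieces: {0:p, 4:q}
ways to finish when only these pieces remain (= sum over removing one remaining piece with nothing left below it):
  1 left: {4}→1  {5}→1
  2 left: {2,5}→1  {3,5}→1  {4,5}→2
  3 left: {2,3,5}→2  {2,4,5}→3  {3,4,5}→3
  4 left: {1,2,3,5}→2  {2,3,4,5}→8
  placing 0:p first → 10 extensions
  placing 4:q first → 2 extensions
total linear extensions = 12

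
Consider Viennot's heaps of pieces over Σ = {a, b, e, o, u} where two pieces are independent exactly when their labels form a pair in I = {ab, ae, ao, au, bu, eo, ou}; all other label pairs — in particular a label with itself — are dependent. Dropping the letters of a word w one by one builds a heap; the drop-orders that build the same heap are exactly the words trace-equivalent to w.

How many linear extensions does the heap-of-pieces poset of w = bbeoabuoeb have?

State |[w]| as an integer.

120

#0=b has no predecessor
#1=b depends on [0:b]
#2=e depends on [1:b]
#3=o depends on [1:b]
#4=a has no predecessor
#5=b depends on [2:e, 3:o]
#6=u depends on [2:e]
#7=o depends on [5:b]
#8=e depends on [5:b, 6:u]
#9=b depends on [7:o, 8:e]
sources: [0:b, 4:a]
N(rest) = Σ N(rest − s) over sources s of rest; N(one piece) = 1:
  size 1 → [4]=1  [9]=1
  size 2 → [4,9]=2  [7,9]=1  [8,9]=1
  size 3 → [4,7,9]=3  [4,8,9]=3  [6,8,9]=1  [7,8,9]=2
  size 4 → [4,6,8,9]=4  [4,7,8,9]=8  [5,7,8,9]=2  [6,7,8,9]=3
  size 5 → [3,5,7,8,9]=2  [4,5,7,8,9]=10  [4,6,7,8,9]=15  [5,6,7,8,9]=5
  size 6 → [2,5,6,7,8,9]=5  [3,4,5,7,8,9]=12  [3,5,6,7,8,9]=7  [4,5,6,7,8,9]=30
  size 7 → [2,3,5,6,7,8,9]=12  [2,4,5,6,7,8,9]=35  [3,4,5,6,7,8,9]=49
  size 8 → [1,2,3,5,6,7,8,9]=12  [2,3,4,5,6,7,8,9]=96
  first=0(b) contributes 108
  first=4(a) contributes 12
|[w]| = 120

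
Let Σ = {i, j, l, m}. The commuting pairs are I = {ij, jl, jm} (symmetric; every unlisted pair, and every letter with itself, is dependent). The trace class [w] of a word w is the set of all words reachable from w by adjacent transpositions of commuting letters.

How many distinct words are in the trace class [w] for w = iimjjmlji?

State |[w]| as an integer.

84

#0=i has no predecessor
#1=i depends on [0:i]
#2=m depends on [1:i]
#3=j has no predecessor
#4=j depends on [3:j]
#5=m depends on [2:m]
#6=l depends on [5:m]
#7=j depends on [4:j]
#8=i depends on [6:l]
sources: [0:i, 3:j]
N(rest) = Σ N(rest − s) over sources s of rest; N(one piece) = 1:
  size 1 → [7]=1  [8]=1
  size 2 → [4,7]=1  [6,8]=1  [7,8]=2
  size 3 → [3,4,7]=1  [4,7,8]=3  [5,6,8]=1  [6,7,8]=3
  size 4 → [2,5,6,8]=1  [3,4,7,8]=4  [4,6,7,8]=6  [5,6,7,8]=4
  size 5 → [1,2,5,6,8]=1  [2,5,6,7,8]=5  [3,4,6,7,8]=10  [4,5,6,7,8]=10
  size 6 → [0,1,2,5,6,8]=1  [1,2,5,6,7,8]=6  [2,4,5,6,7,8]=15  [3,4,5,6,7,8]=20
  size 7 → [0,1,2,5,6,7,8]=7  [1,2,4,5,6,7,8]=21  [2,3,4,5,6,7,8]=35
  first=0(i) contributes 56
  first=3(j) contributes 28
|[w]| = 84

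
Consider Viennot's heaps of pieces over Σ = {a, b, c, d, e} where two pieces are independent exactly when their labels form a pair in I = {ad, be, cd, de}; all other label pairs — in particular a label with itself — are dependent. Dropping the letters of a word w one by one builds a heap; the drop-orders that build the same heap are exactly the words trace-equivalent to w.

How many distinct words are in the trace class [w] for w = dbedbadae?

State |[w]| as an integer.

drop 0:d onto floor
drop 1:b onto {0:d}
drop 2:e onto floor
drop 3:d onto {1:b}
drop 4:b onto {3:d}
drop 5:a onto {2:e, 4:b}
drop 6:d onto {4:b}
drop 7:a onto {5:a}
drop 8:e onto {7:a}
ground layer = {0:d, 2:e}
drop-orders for the pieces not yet dropped (sum over which currently-grounded one goes next):
  1 to go: {6} 1  {8} 1
  2 to go: {6,8} 2  {7,8} 1
  3 to go: {5,7,8} 1  {6,7,8} 3
  4 to go: {2,5,7,8} 1  {5,6,7,8} 4
  5 to go: {2,5,6,7,8} 5  {4,5,6,7,8} 4
  6 to go: {2,4,5,6,7,8} 9  {3,4,5,6,7,8} 4
  7 to go: {1,3,4,5,6,7,8} 4  {2,3,4,5,6,7,8} 13
  if 0:d drops first: 17 orders
  if 2:e drops first: 4 orders
heap linearizations: 21

21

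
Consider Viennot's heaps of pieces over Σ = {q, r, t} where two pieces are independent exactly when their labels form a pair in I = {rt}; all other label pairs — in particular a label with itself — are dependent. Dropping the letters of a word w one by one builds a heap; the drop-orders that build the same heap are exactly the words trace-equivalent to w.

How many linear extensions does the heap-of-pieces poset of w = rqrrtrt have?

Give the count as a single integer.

#0=r has no predecessor
#1=q depends on [0:r]
#2=r depends on [1:q]
#3=r depends on [2:r]
#4=t depends on [1:q]
#5=r depends on [3:r]
#6=t depends on [4:t]
sources: [0:r]
N(rest) = Σ N(rest − s) over sources s of rest; N(one piece) = 1:
  size 1 → [5]=1  [6]=1
  size 2 → [3,5]=1  [4,6]=1  [5,6]=2
  size 3 → [2,3,5]=1  [3,5,6]=3  [4,5,6]=3
  size 4 → [2,3,5,6]=4  [3,4,5,6]=6
  size 5 → [2,3,4,5,6]=10
  first=0(r) contributes 10

10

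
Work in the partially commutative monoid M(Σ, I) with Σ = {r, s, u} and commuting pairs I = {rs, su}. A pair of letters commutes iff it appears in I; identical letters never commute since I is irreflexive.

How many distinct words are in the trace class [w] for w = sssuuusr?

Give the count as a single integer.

70

piece 0:s — minimal
piece 1:s rests on {0:s}
piece 2:s rests on {1:s}
piece 3:u — minimal
piece 4:u rests on {3:u}
piece 5:u rests on {4:u}
piece 6:s rests on {2:s}
piece 7:r rests on {5:u}
minimal pieces: {0:s, 3:u}
ways to finish when only these pieces remain (= sum over removing one remaining piece with nothing left below it):
  1 left: {6}→1  {7}→1
  2 left: {2,6}→1  {5,7}→1  {6,7}→2
  3 left: {1,2,6}→1  {2,6,7}→3  {4,5,7}→1  {5,6,7}→3
  4 left: {0,1,2,6}→1  {1,2,6,7}→4  {2,5,6,7}→6  {3,4,5,7}→1  {4,5,6,7}→4
  5 left: {0,1,2,6,7}→5  {1,2,5,6,7}→10  {2,4,5,6,7}→10  {3,4,5,6,7}→5
  6 left: {0,1,2,5,6,7}→15  {1,2,4,5,6,7}→20  {2,3,4,5,6,7}→15
  placing 0:s first → 35 extensions
  placing 3:u first → 35 extensions
total linear extensions = 70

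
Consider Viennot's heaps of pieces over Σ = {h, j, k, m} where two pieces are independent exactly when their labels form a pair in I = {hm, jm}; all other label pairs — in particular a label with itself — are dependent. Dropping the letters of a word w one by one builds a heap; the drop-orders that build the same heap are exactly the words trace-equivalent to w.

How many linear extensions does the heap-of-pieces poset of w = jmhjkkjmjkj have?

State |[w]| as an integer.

12

drop 0:j onto floor
drop 1:m onto floor
drop 2:h onto {0:j}
drop 3:j onto {2:h}
drop 4:k onto {1:m, 3:j}
drop 5:k onto {4:k}
drop 6:j onto {5:k}
drop 7:m onto {5:k}
drop 8:j onto {6:j}
drop 9:k onto {7:m, 8:j}
drop 10:j onto {9:k}
ground layer = {0:j, 1:m}
drop-orders for the pieces not yet dropped (sum over which currently-grounded one goes next):
  1 to go: {10} 1
  2 to go: {9,10} 1
  3 to go: {7,9,10} 1  {8,9,10} 1
  4 to go: {6,8,9,10} 1  {7,8,9,10} 2
  5 to go: {6,7,8,9,10} 3
  6 to go: {5,6,7,8,9,10} 3
  7 to go: {4,5,6,7,8,9,10} 3
  8 to go: {1,4,5,6,7,8,9,10} 3  {3,4,5,6,7,8,9,10} 3
  9 to go: {1,3,4,5,6,7,8,9,10} 6  {2,3,4,5,6,7,8,9,10} 3
  if 0:j drops first: 9 orders
  if 1:m drops first: 3 orders
heap linearizations: 12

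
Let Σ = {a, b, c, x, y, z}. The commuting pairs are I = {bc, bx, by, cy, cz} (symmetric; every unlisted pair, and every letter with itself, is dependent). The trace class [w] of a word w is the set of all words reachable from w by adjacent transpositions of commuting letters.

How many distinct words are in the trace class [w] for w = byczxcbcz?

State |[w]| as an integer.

78

#0=b has no predecessor
#1=y has no predecessor
#2=c has no predecessor
#3=z depends on [0:b, 1:y]
#4=x depends on [2:c, 3:z]
#5=c depends on [4:x]
#6=b depends on [3:z]
#7=c depends on [5:c]
#8=z depends on [4:x, 6:b]
sources: [0:b, 1:y, 2:c]
N(rest) = Σ N(rest − s) over sources s of rest; N(one piece) = 1:
  size 1 → [7]=1  [8]=1
  size 2 → [5,7]=1  [6,8]=1  [7,8]=2
  size 3 → [5,7,8]=3  [6,7,8]=3
  size 4 → [4,5,7,8]=3  [5,6,7,8]=6
  size 5 → [2,4,5,7,8]=3  [4,5,6,7,8]=9
  size 6 → [2,4,5,6,7,8]=12  [3,4,5,6,7,8]=9
  size 7 → [0,3,4,5,6,7,8]=9  [1,3,4,5,6,7,8]=9  [2,3,4,5,6,7,8]=21
  first=0(b) contributes 30
  first=1(y) contributes 30
  first=2(c) contributes 18
|[w]| = 78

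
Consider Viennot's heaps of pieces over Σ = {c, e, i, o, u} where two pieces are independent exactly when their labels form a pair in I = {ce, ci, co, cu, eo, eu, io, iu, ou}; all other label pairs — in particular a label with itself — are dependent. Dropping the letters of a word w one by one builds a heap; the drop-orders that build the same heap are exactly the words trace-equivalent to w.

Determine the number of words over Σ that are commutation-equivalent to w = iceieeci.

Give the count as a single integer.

28

piece 0:i — minimal
piece 1:c — minimal
piece 2:e rests on {0:i}
piece 3:i rests on {2:e}
piece 4:e rests on {3:i}
piece 5:e rests on {4:e}
piece 6:c rests on {1:c}
piece 7:i rests on {5:e}
minimal pieces: {0:i, 1:c}
ways to finish when only these pieces remain (= sum over removing one remaining piece with nothing left below it):
  1 left: {6}→1  {7}→1
  2 left: {1,6}→1  {5,7}→1  {6,7}→2
  3 left: {1,6,7}→3  {4,5,7}→1  {5,6,7}→3
  4 left: {1,5,6,7}→6  {3,4,5,7}→1  {4,5,6,7}→4
  5 left: {1,4,5,6,7}→10  {2,3,4,5,7}→1  {3,4,5,6,7}→5
  6 left: {0,2,3,4,5,7}→1  {1,3,4,5,6,7}→15  {2,3,4,5,6,7}→6
  placing 0:i first → 21 extensions
  placing 1:c first → 7 extensions
total linear extensions = 28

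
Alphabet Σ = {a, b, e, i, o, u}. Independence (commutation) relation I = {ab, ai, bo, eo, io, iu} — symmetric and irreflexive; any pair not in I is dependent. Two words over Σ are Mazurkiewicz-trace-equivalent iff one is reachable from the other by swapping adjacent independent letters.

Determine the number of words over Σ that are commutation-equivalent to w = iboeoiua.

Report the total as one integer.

drop 0:i onto floor
drop 1:b onto {0:i}
drop 2:o onto floor
drop 3:e onto {1:b}
drop 4:o onto {2:o}
drop 5:i onto {3:e}
drop 6:u onto {3:e, 4:o}
drop 7:a onto {6:u}
ground layer = {0:i, 2:o}
drop-orders for the pieces not yet dropped (sum over which currently-grounded one goes next):
  1 to go: {5} 1  {7} 1
  2 to go: {5,7} 2  {6,7} 1
  3 to go: {4,6,7} 1  {5,6,7} 3
  4 to go: {2,4,6,7} 1  {3,5,6,7} 3  {4,5,6,7} 4
  5 to go: {1,3,5,6,7} 3  {2,4,5,6,7} 5  {3,4,5,6,7} 7
  6 to go: {0,1,3,5,6,7} 3  {1,3,4,5,6,7} 10  {2,3,4,5,6,7} 12
  if 0:i drops first: 22 orders
  if 2:o drops first: 13 orders
heap linearizations: 35

35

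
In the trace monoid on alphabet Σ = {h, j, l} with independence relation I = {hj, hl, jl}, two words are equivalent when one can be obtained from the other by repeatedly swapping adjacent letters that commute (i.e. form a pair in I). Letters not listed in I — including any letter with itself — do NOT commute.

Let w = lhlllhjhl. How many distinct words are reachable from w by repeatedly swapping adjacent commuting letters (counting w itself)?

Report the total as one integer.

piece 0:l — minimal
piece 1:h — minimal
piece 2:l rests on {0:l}
piece 3:l rests on {2:l}
piece 4:l rests on {3:l}
piece 5:h rests on {1:h}
piece 6:j — minimal
piece 7:h rests on {5:h}
piece 8:l rests on {4:l}
minimal pieces: {0:l, 1:h, 6:j}
ways to finish when only these pieces remain (= sum over removing one remaining piece with nothing left below it):
  1 left: {6}→1  {7}→1  {8}→1
  2 left: {4,8}→1  {5,7}→1  {6,7}→2  {6,8}→2  {7,8}→2
  3 left: {1,5,7}→1  {3,4,8}→1  {4,6,8}→3  {4,7,8}→3  {5,6,7}→3  {5,7,8}→3  {6,7,8}→6
  4 left: {1,5,6,7}→4  {1,5,7,8}→4  {2,3,4,8}→1  {3,4,6,8}→4  {3,4,7,8}→4  {4,5,7,8}→6  {4,6,7,8}→12  {5,6,7,8}→12
  5 left: {0,2,3,4,8}→1  {1,4,5,7,8}→10  {1,5,6,7,8}→20  {2,3,4,6,8}→5  {2,3,4,7,8}→5  {3,4,5,7,8}→10  {3,4,6,7,8}→20  {4,5,6,7,8}→30
  6 left: {0,2,3,4,6,8}→6  {0,2,3,4,7,8}→6  {1,3,4,5,7,8}→20  {1,4,5,6,7,8}→60  {2,3,4,5,7,8}→15  {2,3,4,6,7,8}→30  {3,4,5,6,7,8}→60
  7 left: {0,2,3,4,5,7,8}→21  {0,2,3,4,6,7,8}→42  {1,2,3,4,5,7,8}→35  {1,3,4,5,6,7,8}→140  {2,3,4,5,6,7,8}→105
  placing 0:l first → 280 extensions
  placing 1:h first → 168 extensions
  placing 6:j first → 56 extensions
total linear extensions = 504

504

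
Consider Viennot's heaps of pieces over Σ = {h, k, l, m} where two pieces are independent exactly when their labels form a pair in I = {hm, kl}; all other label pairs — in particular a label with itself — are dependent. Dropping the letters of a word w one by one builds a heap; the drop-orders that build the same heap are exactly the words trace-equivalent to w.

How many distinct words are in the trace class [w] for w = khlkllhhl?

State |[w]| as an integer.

4

piece 0:k — minimal
piece 1:h rests on {0:k}
piece 2:l rests on {1:h}
piece 3:k rests on {1:h}
piece 4:l rests on {2:l}
piece 5:l rests on {4:l}
piece 6:h rests on {3:k, 5:l}
piece 7:h rests on {6:h}
piece 8:l rests on {7:h}
minimal pieces: {0:k}
ways to finish when only these pieces remain (= sum over removing one remaining piece with nothing left below it):
  1 left: {8}→1
  2 left: {7,8}→1
  3 left: {6,7,8}→1
  4 left: {3,6,7,8}→1  {5,6,7,8}→1
  5 left: {3,5,6,7,8}→2  {4,5,6,7,8}→1
  6 left: {2,4,5,6,7,8}→1  {3,4,5,6,7,8}→3
  7 left: {2,3,4,5,6,7,8}→4
  placing 0:k first → 4 extensions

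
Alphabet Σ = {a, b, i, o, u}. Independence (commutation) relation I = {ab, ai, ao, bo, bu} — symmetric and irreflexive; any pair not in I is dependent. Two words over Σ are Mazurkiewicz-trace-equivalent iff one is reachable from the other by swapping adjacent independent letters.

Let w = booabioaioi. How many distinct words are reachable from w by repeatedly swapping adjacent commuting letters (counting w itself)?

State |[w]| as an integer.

#0=b has no predecessor
#1=o has no predecessor
#2=o depends on [1:o]
#3=a has no predecessor
#4=b depends on [0:b]
#5=i depends on [2:o, 4:b]
#6=o depends on [5:i]
#7=a depends on [3:a]
#8=i depends on [6:o]
#9=o depends on [8:i]
#10=i depends on [9:o]
sources: [0:b, 1:o, 3:a]
N(rest) = Σ N(rest − s) over sources s of rest; N(one piece) = 1:
  size 1 → [7]=1  [10]=1
  size 2 → [3,7]=1  [7,10]=2  [9,10]=1
  size 3 → [3,7,10]=3  [7,9,10]=3  [8,9,10]=1
  size 4 → [3,7,9,10]=6  [6,8,9,10]=1  [7,8,9,10]=4
  size 5 → [3,7,8,9,10]=10  [5,6,8,9,10]=1  [6,7,8,9,10]=5
  size 6 → [2,5,6,8,9,10]=1  [3,6,7,8,9,10]=15  [4,5,6,8,9,10]=1  [5,6,7,8,9,10]=6
  size 7 → [0,4,5,6,8,9,10]=1  [1,2,5,6,8,9,10]=1  [2,4,5,6,8,9,10]=2  [2,5,6,7,8,9,10]=7  [3,5,6,7,8,9,10]=21  [4,5,6,7,8,9,10]=7
  size 8 → [0,2,4,5,6,8,9,10]=3  [0,4,5,6,7,8,9,10]=8  [1,2,4,5,6,8,9,10]=3  [1,2,5,6,7,8,9,10]=8  [2,3,5,6,7,8,9,10]=28  [2,4,5,6,7,8,9,10]=16  [3,4,5,6,7,8,9,10]=28
  size 9 → [0,1,2,4,5,6,8,9,10]=6  [0,2,4,5,6,7,8,9,10]=27  [0,3,4,5,6,7,8,9,10]=36  [1,2,3,5,6,7,8,9,10]=36  [1,2,4,5,6,7,8,9,10]=27  [2,3,4,5,6,7,8,9,10]=72
  first=0(b) contributes 135
  first=1(o) contributes 135
  first=3(a) contributes 60
|[w]| = 330

330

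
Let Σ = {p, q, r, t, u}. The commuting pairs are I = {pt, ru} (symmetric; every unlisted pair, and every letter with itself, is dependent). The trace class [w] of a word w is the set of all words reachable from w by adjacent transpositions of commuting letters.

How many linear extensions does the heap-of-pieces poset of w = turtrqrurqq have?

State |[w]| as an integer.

0(t) covers ∅
1(u) covers 0:t
2(r) covers 0:t
3(t) covers 1:u, 2:r
4(r) covers 3:t
5(q) covers 4:r
6(r) covers 5:q
7(u) covers 5:q
8(r) covers 6:r
9(q) covers 7:u, 8:r
10(q) covers 9:q
floor of heap: 0:t
completions by unplaced set U, small U first (add the entries for U minus each lowest piece of U):
  |U|=1: {10}:1
  |U|=2: {9,10}:1
  |U|=3: {7,9,10}:1  {8,9,10}:1
  |U|=4: {6,8,9,10}:1  {7,8,9,10}:2
  |U|=5: {6,7,8,9,10}:3
  |U|=6: {5,6,7,8,9,10}:3
  |U|=7: {4,5,6,7,8,9,10}:3
  |U|=8: {3,4,5,6,7,8,9,10}:3
  |U|=9: {1,3,4,5,6,7,8,9,10}:3  {2,3,4,5,6,7,8,9,10}:3
  start at 0(t): 6

6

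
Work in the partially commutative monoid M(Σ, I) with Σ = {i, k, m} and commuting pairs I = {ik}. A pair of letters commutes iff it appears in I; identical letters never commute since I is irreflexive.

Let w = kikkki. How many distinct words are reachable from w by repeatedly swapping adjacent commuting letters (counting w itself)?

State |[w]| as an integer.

0(k) covers ∅
1(i) covers ∅
2(k) covers 0:k
3(k) covers 2:k
4(k) covers 3:k
5(i) covers 1:i
floor of heap: 0:k, 1:i
completions by unplaced set U, small U first (add the entries for U minus each lowest piece of U):
  |U|=1: {4}:1  {5}:1
  |U|=2: {1,5}:1  {3,4}:1  {4,5}:2
  |U|=3: {1,4,5}:3  {2,3,4}:1  {3,4,5}:3
  |U|=4: {0,2,3,4}:1  {1,3,4,5}:6  {2,3,4,5}:4
  start at 0(k): 10
  start at 1(i): 5
sum over floor = 15

15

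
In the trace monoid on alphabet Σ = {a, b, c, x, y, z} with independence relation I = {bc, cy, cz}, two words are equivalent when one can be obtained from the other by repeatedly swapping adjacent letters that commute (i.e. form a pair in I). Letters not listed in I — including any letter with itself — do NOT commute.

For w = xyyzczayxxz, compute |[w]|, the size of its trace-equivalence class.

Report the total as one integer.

drop 0:x onto floor
drop 1:y onto {0:x}
drop 2:y onto {1:y}
drop 3:z onto {2:y}
drop 4:c onto {0:x}
drop 5:z onto {3:z}
drop 6:a onto {4:c, 5:z}
drop 7:y onto {6:a}
drop 8:x onto {7:y}
drop 9:x onto {8:x}
drop 10:z onto {9:x}
ground layer = {0:x}
drop-orders for the pieces not yet dropped (sum over which currently-grounded one goes next):
  1 to go: {10} 1
  2 to go: {9,10} 1
  3 to go: {8,9,10} 1
  4 to go: {7,8,9,10} 1
  5 to go: {6,7,8,9,10} 1
  6 to go: {4,6,7,8,9,10} 1  {5,6,7,8,9,10} 1
  7 to go: {3,5,6,7,8,9,10} 1  {4,5,6,7,8,9,10} 2
  8 to go: {2,3,5,6,7,8,9,10} 1  {3,4,5,6,7,8,9,10} 3
  9 to go: {1,2,3,5,6,7,8,9,10} 1  {2,3,4,5,6,7,8,9,10} 4
  if 0:x drops first: 5 orders

5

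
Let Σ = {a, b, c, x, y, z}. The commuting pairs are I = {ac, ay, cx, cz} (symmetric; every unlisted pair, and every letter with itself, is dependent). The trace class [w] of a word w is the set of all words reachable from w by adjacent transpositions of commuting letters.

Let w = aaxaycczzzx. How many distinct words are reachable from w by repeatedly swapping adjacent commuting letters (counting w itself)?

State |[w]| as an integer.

36

0(a) covers ∅
1(a) covers 0:a
2(x) covers 1:a
3(a) covers 2:x
4(y) covers 2:x
5(c) covers 4:y
6(c) covers 5:c
7(z) covers 3:a, 4:y
8(z) covers 7:z
9(z) covers 8:z
10(x) covers 9:z
floor of heap: 0:a
completions by unplaced set U, small U first (add the entries for U minus each lowest piece of U):
  |U|=1: {6}:1  {10}:1
  |U|=2: {5,6}:1  {6,10}:2  {9,10}:1
  |U|=3: {5,6,10}:3  {6,9,10}:3  {8,9,10}:1
  |U|=4: {5,6,9,10}:6  {6,8,9,10}:4  {7,8,9,10}:1
  |U|=5: {3,7,8,9,10}:1  {5,6,8,9,10}:10  {6,7,8,9,10}:5
  |U|=6: {3,6,7,8,9,10}:6  {5,6,7,8,9,10}:15
  |U|=7: {3,5,6,7,8,9,10}:21  {4,5,6,7,8,9,10}:15
  |U|=8: {3,4,5,6,7,8,9,10}:36
  |U|=9: {2,3,4,5,6,7,8,9,10}:36
  start at 0(a): 36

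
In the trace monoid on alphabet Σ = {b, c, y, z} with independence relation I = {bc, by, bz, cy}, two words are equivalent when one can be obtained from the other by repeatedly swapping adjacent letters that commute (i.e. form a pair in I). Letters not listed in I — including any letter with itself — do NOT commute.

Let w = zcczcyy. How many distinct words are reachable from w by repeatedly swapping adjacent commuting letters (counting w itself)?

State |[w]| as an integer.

3

piece 0:z — minimal
piece 1:c rests on {0:z}
piece 2:c rests on {1:c}
piece 3:z rests on {2:c}
piece 4:c rests on {3:z}
piece 5:y rests on {3:z}
piece 6:y rests on {5:y}
minimal pieces: {0:z}
ways to finish when only these pieces remain (= sum over removing one remaining piece with nothing left below it):
  1 left: {4}→1  {6}→1
  2 left: {4,6}→2  {5,6}→1
  3 left: {4,5,6}→3
  4 left: {3,4,5,6}→3
  5 left: {2,3,4,5,6}→3
  placing 0:z first → 3 extensions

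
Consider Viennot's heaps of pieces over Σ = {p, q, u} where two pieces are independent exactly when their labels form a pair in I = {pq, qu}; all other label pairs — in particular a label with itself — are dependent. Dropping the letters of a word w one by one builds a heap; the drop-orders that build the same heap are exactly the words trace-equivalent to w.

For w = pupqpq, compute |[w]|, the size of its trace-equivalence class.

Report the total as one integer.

15

#0=p has no predecessor
#1=u depends on [0:p]
#2=p depends on [1:u]
#3=q has no predecessor
#4=p depends on [2:p]
#5=q depends on [3:q]
sources: [0:p, 3:q]
N(rest) = Σ N(rest − s) over sources s of rest; N(one piece) = 1:
  size 1 → [4]=1  [5]=1
  size 2 → [2,4]=1  [3,5]=1  [4,5]=2
  size 3 → [1,2,4]=1  [2,4,5]=3  [3,4,5]=3
  size 4 → [0,1,2,4]=1  [1,2,4,5]=4  [2,3,4,5]=6
  first=0(p) contributes 10
  first=3(q) contributes 5
|[w]| = 15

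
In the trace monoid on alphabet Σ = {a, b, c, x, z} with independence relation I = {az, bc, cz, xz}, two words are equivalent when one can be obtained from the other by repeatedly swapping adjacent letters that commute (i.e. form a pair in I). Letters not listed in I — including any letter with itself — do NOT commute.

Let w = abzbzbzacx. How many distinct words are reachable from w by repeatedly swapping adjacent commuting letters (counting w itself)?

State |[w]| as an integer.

4

0(a) covers ∅
1(b) covers 0:a
2(z) covers 1:b
3(b) covers 2:z
4(z) covers 3:b
5(b) covers 4:z
6(z) covers 5:b
7(a) covers 5:b
8(c) covers 7:a
9(x) covers 8:c
floor of heap: 0:a
completions by unplaced set U, small U first (add the entries for U minus each lowest piece of U):
  |U|=1: {6}:1  {9}:1
  |U|=2: {6,9}:2  {8,9}:1
  |U|=3: {6,8,9}:3  {7,8,9}:1
  |U|=4: {6,7,8,9}:4
  |U|=5: {5,6,7,8,9}:4
  |U|=6: {4,5,6,7,8,9}:4
  |U|=7: {3,4,5,6,7,8,9}:4
  |U|=8: {2,3,4,5,6,7,8,9}:4
  start at 0(a): 4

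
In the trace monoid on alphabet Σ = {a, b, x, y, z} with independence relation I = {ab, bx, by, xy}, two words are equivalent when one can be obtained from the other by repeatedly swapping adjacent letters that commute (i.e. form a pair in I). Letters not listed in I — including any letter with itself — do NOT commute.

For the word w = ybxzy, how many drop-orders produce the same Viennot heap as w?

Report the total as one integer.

6

drop 0:y onto floor
drop 1:b onto floor
drop 2:x onto floor
drop 3:z onto {0:y, 1:b, 2:x}
drop 4:y onto {3:z}
ground layer = {0:y, 1:b, 2:x}
drop-orders for the pieces not yet dropped (sum over which currently-grounded one goes next):
  1 to go: {4} 1
  2 to go: {3,4} 1
  3 to go: {0,3,4} 1  {1,3,4} 1  {2,3,4} 1
  if 0:y drops first: 2 orders
  if 1:b drops first: 2 orders
  if 2:x drops first: 2 orders
heap linearizations: 6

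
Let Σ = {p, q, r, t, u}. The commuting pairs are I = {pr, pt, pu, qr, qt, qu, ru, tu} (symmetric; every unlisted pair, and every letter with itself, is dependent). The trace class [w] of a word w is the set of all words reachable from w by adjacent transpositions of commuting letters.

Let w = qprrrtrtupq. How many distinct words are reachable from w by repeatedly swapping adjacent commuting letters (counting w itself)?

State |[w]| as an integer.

piece 0:q — minimal
piece 1:p rests on {0:q}
piece 2:r — minimal
piece 3:r rests on {2:r}
piece 4:r rests on {3:r}
piece 5:t rests on {4:r}
piece 6:r rests on {5:t}
piece 7:t rests on {6:r}
piece 8:u — minimal
piece 9:p rests on {1:p}
piece 10:q rests on {9:p}
minimal pieces: {0:q, 2:r, 8:u}
ways to finish when only these pieces remain (= sum over removing one remaining piece with nothing left below it):
  1 left: {7}→1  {8}→1  {10}→1
  2 left: {6,7}→1  {7,8}→2  {7,10}→2  {8,10}→2  {9,10}→1
  3 left: {1,9,10}→1  {5,6,7}→1  {6,7,8}→3  {6,7,10}→3  {7,8,10}→6  {7,9,10}→3  {8,9,10}→3
  4 left: {0,1,9,10}→1  {1,7,9,10}→4  {1,8,9,10}→4  {4,5,6,7}→1  {5,6,7,8}→4  {5,6,7,10}→4  {6,7,8,10}→12  {6,7,9,10}→6  {7,8,9,10}→12
  5 left: {0,1,7,9,10}→5  {0,1,8,9,10}→5  {1,6,7,9,10}→10  {1,7,8,9,10}→20  {3,4,5,6,7}→1  {4,5,6,7,8}→5  {4,5,6,7,10}→5  {5,6,7,8,10}→20  {5,6,7,9,10}→10  {6,7,8,9,10}→30
  6 left: {0,1,6,7,9,10}→15  {0,1,7,8,9,10}→30  {1,5,6,7,9,10}→20  {1,6,7,8,9,10}→60  {2,3,4,5,6,7}→1  {3,4,5,6,7,8}→6  {3,4,5,6,7,10}→6  {4,5,6,7,8,10}→30  {4,5,6,7,9,10}→15  {5,6,7,8,9,10}→60
  7 left: {0,1,5,6,7,9,10}→35  {0,1,6,7,8,9,10}→105  {1,4,5,6,7,9,10}→35  {1,5,6,7,8,9,10}→140  {2,3,4,5,6,7,8}→7  {2,3,4,5,6,7,10}→7  {3,4,5,6,7,8,10}→42  {3,4,5,6,7,9,10}→21  {4,5,6,7,8,9,10}→105
  8 left: {0,1,4,5,6,7,9,10}→70  {0,1,5,6,7,8,9,10}→280  {1,3,4,5,6,7,9,10}→56  {1,4,5,6,7,8,9,10}→280  {2,3,4,5,6,7,8,10}→56  {2,3,4,5,6,7,9,10}→28  {3,4,5,6,7,8,9,10}→168
  9 left: {0,1,3,4,5,6,7,9,10}→126  {0,1,4,5,6,7,8,9,10}→630  {1,2,3,4,5,6,7,9,10}→84  {1,3,4,5,6,7,8,9,10}→504  {2,3,4,5,6,7,8,9,10}→252
  placing 0:q first → 840 extensions
  placing 2:r first → 1260 extensions
  placing 8:u first → 210 extensions
total linear extensions = 2310

2310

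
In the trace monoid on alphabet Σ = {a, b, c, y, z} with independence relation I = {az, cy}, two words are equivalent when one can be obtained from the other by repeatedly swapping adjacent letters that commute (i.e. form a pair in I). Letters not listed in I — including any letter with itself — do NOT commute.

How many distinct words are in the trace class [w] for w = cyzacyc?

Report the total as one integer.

12

drop 0:c onto floor
drop 1:y onto floor
drop 2:z onto {0:c, 1:y}
drop 3:a onto {0:c, 1:y}
drop 4:c onto {2:z, 3:a}
drop 5:y onto {2:z, 3:a}
drop 6:c onto {4:c}
ground layer = {0:c, 1:y}
drop-orders for the pieces not yet dropped (sum over which currently-grounded one goes next):
  1 to go: {5} 1  {6} 1
  2 to go: {4,6} 1  {5,6} 2
  3 to go: {4,5,6} 3
  4 to go: {2,4,5,6} 3  {3,4,5,6} 3
  5 to go: {2,3,4,5,6} 6
  if 0:c drops first: 6 orders
  if 1:y drops first: 6 orders
heap linearizations: 12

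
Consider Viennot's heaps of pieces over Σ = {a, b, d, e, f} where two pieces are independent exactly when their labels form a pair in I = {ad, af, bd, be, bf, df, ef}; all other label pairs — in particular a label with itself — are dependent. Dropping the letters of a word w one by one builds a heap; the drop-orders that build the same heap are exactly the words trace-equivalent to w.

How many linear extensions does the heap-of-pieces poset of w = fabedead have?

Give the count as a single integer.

0(f) covers ∅
1(a) covers ∅
2(b) covers 1:a
3(e) covers 1:a
4(d) covers 3:e
5(e) covers 4:d
6(a) covers 2:b, 5:e
7(d) covers 5:e
floor of heap: 0:f, 1:a
completions by unplaced set U, small U first (add the entries for U minus each lowest piece of U):
  |U|=1: {0}:1  {6}:1  {7}:1
  |U|=2: {0,6}:2  {0,7}:2  {2,6}:1  {6,7}:2
  |U|=3: {0,2,6}:3  {0,6,7}:6  {2,6,7}:3  {5,6,7}:2
  |U|=4: {0,2,6,7}:12  {0,5,6,7}:8  {2,5,6,7}:5  {4,5,6,7}:2
  |U|=5: {0,2,5,6,7}:25  {0,4,5,6,7}:10  {2,4,5,6,7}:7  {3,4,5,6,7}:2
  |U|=6: {0,2,4,5,6,7}:42  {0,3,4,5,6,7}:12  {2,3,4,5,6,7}:9
  start at 0(f): 9
  start at 1(a): 63
sum over floor = 72

72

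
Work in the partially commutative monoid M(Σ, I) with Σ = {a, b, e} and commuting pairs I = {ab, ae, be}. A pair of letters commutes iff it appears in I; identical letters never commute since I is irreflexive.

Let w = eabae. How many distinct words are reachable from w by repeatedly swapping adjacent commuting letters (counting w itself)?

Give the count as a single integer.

30

#0=e has no predecessor
#1=a has no predecessor
#2=b has no predecessor
#3=a depends on [1:a]
#4=e depends on [0:e]
sources: [0:e, 1:a, 2:b]
N(rest) = Σ N(rest − s) over sources s of rest; N(one piece) = 1:
  size 1 → [2]=1  [3]=1  [4]=1
  size 2 → [0,4]=1  [1,3]=1  [2,3]=2  [2,4]=2  [3,4]=2
  size 3 → [0,2,4]=3  [0,3,4]=3  [1,2,3]=3  [1,3,4]=3  [2,3,4]=6
  first=0(e) contributes 12
  first=1(a) contributes 12
  first=2(b) contributes 6
|[w]| = 30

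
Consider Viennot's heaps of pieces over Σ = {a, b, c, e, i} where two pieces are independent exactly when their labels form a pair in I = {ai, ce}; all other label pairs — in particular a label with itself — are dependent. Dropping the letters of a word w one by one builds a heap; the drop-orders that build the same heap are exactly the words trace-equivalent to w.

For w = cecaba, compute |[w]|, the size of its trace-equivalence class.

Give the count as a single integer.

piece 0:c — minimal
piece 1:e — minimal
piece 2:c rests on {0:c}
piece 3:a rests on {1:e, 2:c}
piece 4:b rests on {3:a}
piece 5:a rests on {4:b}
minimal pieces: {0:c, 1:e}
ways to finish when only these pieces remain (= sum over removing one remaining piece with nothing left below it):
  1 left: {5}→1
  2 left: {4,5}→1
  3 left: {3,4,5}→1
  4 left: {1,3,4,5}→1  {2,3,4,5}→1
  placing 0:c first → 2 extensions
  placing 1:e first → 1 extensions
total linear extensions = 3

3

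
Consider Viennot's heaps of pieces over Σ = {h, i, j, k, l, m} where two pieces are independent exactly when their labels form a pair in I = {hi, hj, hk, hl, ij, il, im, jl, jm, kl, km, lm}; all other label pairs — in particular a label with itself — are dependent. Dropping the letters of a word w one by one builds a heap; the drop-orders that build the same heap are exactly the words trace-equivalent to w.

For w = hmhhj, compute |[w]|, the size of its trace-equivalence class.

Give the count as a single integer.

5

drop 0:h onto floor
drop 1:m onto {0:h}
drop 2:h onto {1:m}
drop 3:h onto {2:h}
drop 4:j onto floor
ground layer = {0:h, 4:j}
drop-orders for the pieces not yet dropped (sum over which currently-grounded one goes next):
  1 to go: {3} 1  {4} 1
  2 to go: {2,3} 1  {3,4} 2
  3 to go: {1,2,3} 1  {2,3,4} 3
  if 0:h drops first: 4 orders
  if 4:j drops first: 1 orders
heap linearizations: 5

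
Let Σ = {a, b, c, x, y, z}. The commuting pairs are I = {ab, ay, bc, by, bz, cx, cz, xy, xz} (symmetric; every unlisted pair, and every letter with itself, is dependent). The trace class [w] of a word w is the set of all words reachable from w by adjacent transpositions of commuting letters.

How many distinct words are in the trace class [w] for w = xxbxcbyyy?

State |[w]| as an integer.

126

#0=x has no predecessor
#1=x depends on [0:x]
#2=b depends on [1:x]
#3=x depends on [2:b]
#4=c has no predecessor
#5=b depends on [3:x]
#6=y depends on [4:c]
#7=y depends on [6:y]
#8=y depends on [7:y]
sources: [0:x, 4:c]
N(rest) = Σ N(rest − s) over sources s of rest; N(one piece) = 1:
  size 1 → [5]=1  [8]=1
  size 2 → [3,5]=1  [5,8]=2  [7,8]=1
  size 3 → [2,3,5]=1  [3,5,8]=3  [5,7,8]=3  [6,7,8]=1
  size 4 → [1,2,3,5]=1  [2,3,5,8]=4  [3,5,7,8]=6  [4,6,7,8]=1  [5,6,7,8]=4
  size 5 → [0,1,2,3,5]=1  [1,2,3,5,8]=5  [2,3,5,7,8]=10  [3,5,6,7,8]=10  [4,5,6,7,8]=5
  size 6 → [0,1,2,3,5,8]=6  [1,2,3,5,7,8]=15  [2,3,5,6,7,8]=20  [3,4,5,6,7,8]=15
  size 7 → [0,1,2,3,5,7,8]=21  [1,2,3,5,6,7,8]=35  [2,3,4,5,6,7,8]=35
  first=0(x) contributes 70
  first=4(c) contributes 56
|[w]| = 126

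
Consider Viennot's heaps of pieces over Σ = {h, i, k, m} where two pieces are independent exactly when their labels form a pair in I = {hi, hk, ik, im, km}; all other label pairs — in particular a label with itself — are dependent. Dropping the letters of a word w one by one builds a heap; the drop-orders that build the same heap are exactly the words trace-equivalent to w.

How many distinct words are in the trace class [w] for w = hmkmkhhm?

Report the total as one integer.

0(h) covers ∅
1(m) covers 0:h
2(k) covers ∅
3(m) covers 1:m
4(k) covers 2:k
5(h) covers 3:m
6(h) covers 5:h
7(m) covers 6:h
floor of heap: 0:h, 2:k
completions by unplaced set U, small U first (add the entries for U minus each lowest piece of U):
  |U|=1: {4}:1  {7}:1
  |U|=2: {2,4}:1  {4,7}:2  {6,7}:1
  |U|=3: {2,4,7}:3  {4,6,7}:3  {5,6,7}:1
  |U|=4: {2,4,6,7}:6  {3,5,6,7}:1  {4,5,6,7}:4
  |U|=5: {1,3,5,6,7}:1  {2,4,5,6,7}:10  {3,4,5,6,7}:5
  |U|=6: {0,1,3,5,6,7}:1  {1,3,4,5,6,7}:6  {2,3,4,5,6,7}:15
  start at 0(h): 21
  start at 2(k): 7
sum over floor = 28

28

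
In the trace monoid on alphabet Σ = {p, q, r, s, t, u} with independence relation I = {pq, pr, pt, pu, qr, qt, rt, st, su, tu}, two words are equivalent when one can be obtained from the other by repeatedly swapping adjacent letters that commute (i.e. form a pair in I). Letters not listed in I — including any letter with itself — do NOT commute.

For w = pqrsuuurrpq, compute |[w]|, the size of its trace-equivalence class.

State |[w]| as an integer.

piece 0:p — minimal
piece 1:q — minimal
piece 2:r — minimal
piece 3:s rests on {0:p, 1:q, 2:r}
piece 4:u rests on {1:q, 2:r}
piece 5:u rests on {4:u}
piece 6:u rests on {5:u}
piece 7:r rests on {3:s, 6:u}
piece 8:r rests on {7:r}
piece 9:p rests on {3:s}
piece 10:q rests on {3:s, 6:u}
minimal pieces: {0:p, 1:q, 2:r}
ways to finish when only these pieces remain (= sum over removing one remaining piece with nothing left below it):
  1 left: {8}→1  {9}→1  {10}→1
  2 left: {7,8}→1  {8,9}→2  {8,10}→2  {9,10}→2
  3 left: {7,8,9}→3  {7,8,10}→3  {8,9,10}→6
  4 left: {6,7,8,10}→3  {7,8,9,10}→12
  5 left: {3,7,8,9,10}→12  {5,6,7,8,10}→3  {6,7,8,9,10}→15
  6 left: {0,3,7,8,9,10}→12  {3,6,7,8,9,10}→27  {4,5,6,7,8,10}→3  {5,6,7,8,9,10}→18
  7 left: {0,3,6,7,8,9,10}→39  {3,5,6,7,8,9,10}→45  {4,5,6,7,8,9,10}→21
  8 left: {0,3,5,6,7,8,9,10}→84  {3,4,5,6,7,8,9,10}→66
  9 left: {0,3,4,5,6,7,8,9,10}→150  {1,3,4,5,6,7,8,9,10}→66  {2,3,4,5,6,7,8,9,10}→66
  placing 0:p first → 132 extensions
  placing 1:q first → 216 extensions
  placing 2:r first → 216 extensions
total linear extensions = 564

564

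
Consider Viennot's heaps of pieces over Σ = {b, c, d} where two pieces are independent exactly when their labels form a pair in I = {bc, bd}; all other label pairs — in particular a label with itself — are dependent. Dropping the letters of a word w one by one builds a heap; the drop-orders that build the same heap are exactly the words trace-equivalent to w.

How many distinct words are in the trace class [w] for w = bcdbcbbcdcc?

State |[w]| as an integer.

330

piece 0:b — minimal
piece 1:c — minimal
piece 2:d rests on {1:c}
piece 3:b rests on {0:b}
piece 4:c rests on {2:d}
piece 5:b rests on {3:b}
piece 6:b rests on {5:b}
piece 7:c rests on {4:c}
piece 8:d rests on {7:c}
piece 9:c rests on {8:d}
piece 10:c rests on {9:c}
minimal pieces: {0:b, 1:c}
ways to finish when only these pieces remain (= sum over removing one remaining piece with nothing left below it):
  1 left: {6}→1  {10}→1
  2 left: {5,6}→1  {6,10}→2  {9,10}→1
  3 left: {3,5,6}→1  {5,6,10}→3  {6,9,10}→3  {8,9,10}→1
  4 left: {0,3,5,6}→1  {3,5,6,10}→4  {5,6,9,10}→6  {6,8,9,10}→4  {7,8,9,10}→1
  5 left: {0,3,5,6,10}→5  {3,5,6,9,10}→10  {4,7,8,9,10}→1  {5,6,8,9,10}→10  {6,7,8,9,10}→5
  6 left: {0,3,5,6,9,10}→15  {2,4,7,8,9,10}→1  {3,5,6,8,9,10}→20  {4,6,7,8,9,10}→6  {5,6,7,8,9,10}→15
  7 left: {0,3,5,6,8,9,10}→35  {1,2,4,7,8,9,10}→1  {2,4,6,7,8,9,10}→7  {3,5,6,7,8,9,10}→35  {4,5,6,7,8,9,10}→21
  8 left: {0,3,5,6,7,8,9,10}→70  {1,2,4,6,7,8,9,10}→8  {2,4,5,6,7,8,9,10}→28  {3,4,5,6,7,8,9,10}→56
  9 left: {0,3,4,5,6,7,8,9,10}→126  {1,2,4,5,6,7,8,9,10}→36  {2,3,4,5,6,7,8,9,10}→84
  placing 0:b first → 120 extensions
  placing 1:c first → 210 extensions
total linear extensions = 330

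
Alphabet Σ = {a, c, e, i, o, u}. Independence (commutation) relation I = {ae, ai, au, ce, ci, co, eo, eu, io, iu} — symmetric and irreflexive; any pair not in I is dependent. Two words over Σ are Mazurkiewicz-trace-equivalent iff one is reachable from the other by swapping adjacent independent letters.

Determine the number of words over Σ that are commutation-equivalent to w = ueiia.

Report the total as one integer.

20

piece 0:u — minimal
piece 1:e — minimal
piece 2:i rests on {1:e}
piece 3:i rests on {2:i}
piece 4:a — minimal
minimal pieces: {0:u, 1:e, 4:a}
ways to finish when only these pieces remain (= sum over removing one remaining piece with nothing left below it):
  1 left: {0}→1  {3}→1  {4}→1
  2 left: {0,3}→2  {0,4}→2  {2,3}→1  {3,4}→2
  3 left: {0,2,3}→3  {0,3,4}→6  {1,2,3}→1  {2,3,4}→3
  placing 0:u first → 4 extensions
  placing 1:e first → 12 extensions
  placing 4:a first → 4 extensions
total linear extensions = 20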